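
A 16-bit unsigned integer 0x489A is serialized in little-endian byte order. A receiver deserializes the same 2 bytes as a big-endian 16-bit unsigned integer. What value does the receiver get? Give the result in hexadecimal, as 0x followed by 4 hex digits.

0x9A48

Stored little-endian, the bytes at ascending addresses are 9A 48.
Read back as big-endian, the last byte is least significant, giving 0x9A48.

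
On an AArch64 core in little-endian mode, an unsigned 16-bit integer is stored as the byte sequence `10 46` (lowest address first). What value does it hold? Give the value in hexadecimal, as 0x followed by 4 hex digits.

0x4610

Little-endian: lowest address holds the least-significant byte.
Reassemble most-significant byte first: 46 10 → 0x4610.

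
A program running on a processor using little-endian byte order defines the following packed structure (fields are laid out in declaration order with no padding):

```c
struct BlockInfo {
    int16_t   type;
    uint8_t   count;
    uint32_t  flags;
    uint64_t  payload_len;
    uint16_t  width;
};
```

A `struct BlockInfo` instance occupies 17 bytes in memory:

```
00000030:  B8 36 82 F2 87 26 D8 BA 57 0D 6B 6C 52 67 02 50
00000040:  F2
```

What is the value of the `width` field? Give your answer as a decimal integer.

`width` follows `type` (2 B), `count` (1 B), `flags` (4 B), `payload_len` (8 B), so it starts at offset 2 + 1 + 4 + 8 = 15 and occupies 2 bytes.
Bytes at offsets 15..16: 50 F2.
Little-endian: lowest address holds the least-significant byte.
Reassemble most-significant byte first: F2 50 → 0xF250.
0xF250 = 62032.

62032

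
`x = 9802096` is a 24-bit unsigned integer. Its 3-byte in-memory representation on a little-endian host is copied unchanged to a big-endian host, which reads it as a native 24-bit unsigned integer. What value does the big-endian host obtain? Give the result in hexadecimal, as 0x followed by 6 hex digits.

0x709195

9802096 in 24-bit hexadecimal is 0x959170.
Stored little-endian, the bytes at ascending addresses are 70 91 95.
Read back as big-endian, the last byte is least significant, giving 0x709195.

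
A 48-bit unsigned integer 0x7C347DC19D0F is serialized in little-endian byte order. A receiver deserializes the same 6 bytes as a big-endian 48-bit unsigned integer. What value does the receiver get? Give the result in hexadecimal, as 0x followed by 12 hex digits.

0x0F9DC17D347C

Stored little-endian, the bytes at ascending addresses are 0F 9D C1 7D 34 7C.
Read back as big-endian, the last byte is least significant, giving 0x0F9DC17D347C.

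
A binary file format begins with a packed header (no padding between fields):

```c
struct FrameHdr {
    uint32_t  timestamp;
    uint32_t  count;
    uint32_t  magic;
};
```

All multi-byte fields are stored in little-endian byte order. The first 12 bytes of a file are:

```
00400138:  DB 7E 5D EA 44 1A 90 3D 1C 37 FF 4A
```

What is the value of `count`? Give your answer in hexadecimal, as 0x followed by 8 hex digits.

`count` follows `timestamp` (4 bytes), so it starts at byte offset 4 and occupies 4 bytes.
Bytes at offsets 4..7: 44 1A 90 3D.
In little-endian order the low byte comes first in memory.
Reassemble most-significant byte first: 3D 90 1A 44 → 0x3D901A44.

0x3D901A44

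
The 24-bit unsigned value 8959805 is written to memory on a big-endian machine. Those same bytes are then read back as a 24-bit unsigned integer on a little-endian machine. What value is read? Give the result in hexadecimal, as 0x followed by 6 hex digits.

0x3DB788

8959805 in 24-bit hexadecimal is 0x88B73D.
Stored big-endian, the bytes at ascending addresses are 88 B7 3D.
Read back as little-endian, the first byte is least significant, giving 0x3DB788.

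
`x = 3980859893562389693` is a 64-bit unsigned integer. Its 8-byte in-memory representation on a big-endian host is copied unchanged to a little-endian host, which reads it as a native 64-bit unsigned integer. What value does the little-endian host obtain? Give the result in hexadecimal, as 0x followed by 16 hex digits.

0xBDB46250FBDA3E37

3980859893562389693 in 64-bit hexadecimal is 0x373EDAFB5062B4BD.
Stored big-endian, the bytes at ascending addresses are 37 3E DA FB 50 62 B4 BD.
Read back as little-endian, the first byte is least significant, giving 0xBDB46250FBDA3E37.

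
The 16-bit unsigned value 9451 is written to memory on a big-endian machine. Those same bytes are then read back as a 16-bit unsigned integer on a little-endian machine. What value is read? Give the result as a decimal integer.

9451 in 16-bit hexadecimal is 0x24EB.
Stored big-endian, the bytes at ascending addresses are 24 EB.
Read back as little-endian, the first byte is least significant, giving 0xEB24.
0xEB24 = 60196.

60196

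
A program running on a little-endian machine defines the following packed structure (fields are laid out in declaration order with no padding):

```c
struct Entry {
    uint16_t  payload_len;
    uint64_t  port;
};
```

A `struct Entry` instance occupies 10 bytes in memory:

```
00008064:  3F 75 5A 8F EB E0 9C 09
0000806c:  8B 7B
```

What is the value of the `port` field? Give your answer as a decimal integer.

`port` follows `payload_len` (2 bytes), so it starts at byte offset 2 and occupies 8 bytes.
Bytes at offsets 2..9: 5A 8F EB E0 9C 09 8B 7B.
Little-endian stores the least-significant byte at the lowest address.
Reassemble most-significant byte first: 7B 8B 09 9C E0 EB 8F 5A → 0x7B8B099CE0EB8F5A.
0x7B8B099CE0EB8F5A = 8902219657820999514.

8902219657820999514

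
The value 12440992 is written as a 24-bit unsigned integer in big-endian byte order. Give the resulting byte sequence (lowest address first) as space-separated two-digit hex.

BD D5 A0

12440992 in hexadecimal, padded to 24 bits, is 0xBDD5A0.
Split into bytes (most-significant first): BD D5 A0.
Big-endian: lowest address holds the most-significant byte.
So the memory order matches the most-significant-first order: BD D5 A0.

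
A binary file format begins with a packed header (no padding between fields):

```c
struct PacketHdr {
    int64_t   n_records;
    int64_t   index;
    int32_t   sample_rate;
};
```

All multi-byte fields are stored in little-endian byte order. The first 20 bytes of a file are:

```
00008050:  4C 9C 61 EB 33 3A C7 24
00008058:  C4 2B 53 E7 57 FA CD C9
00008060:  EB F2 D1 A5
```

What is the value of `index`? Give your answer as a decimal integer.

-3905190046410265660

`index` follows `n_records` (8 bytes), so it starts at byte offset 8 and occupies 8 bytes.
Bytes at offsets 8..15: C4 2B 53 E7 57 FA CD C9.
Little-endian: lowest address holds the least-significant byte.
Reassemble most-significant byte first: C9 CD FA 57 E7 53 2B C4 → 0xC9CDFA57E7532BC4.
Top bit is set, so as a signed 64-bit value this is 0xC9CDFA57E7532BC4 − 2^64 = -3905190046410265660.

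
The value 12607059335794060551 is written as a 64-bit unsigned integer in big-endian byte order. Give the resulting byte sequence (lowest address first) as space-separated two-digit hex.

AE F5 45 AB BC 46 ED 07

12607059335794060551 in hexadecimal, padded to 64 bits, is 0xAEF545ABBC46ED07.
Split into bytes (most-significant first): AE F5 45 AB BC 46 ED 07.
Big-endian stores the most-significant byte at the lowest address.
So the memory order matches the most-significant-first order: AE F5 45 AB BC 46 ED 07.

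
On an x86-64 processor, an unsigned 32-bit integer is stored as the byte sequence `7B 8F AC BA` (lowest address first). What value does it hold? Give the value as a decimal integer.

Little-endian: lowest address holds the least-significant byte.
Reassemble most-significant byte first: BA AC 8F 7B → 0xBAAC8F7B.
0xBAAC8F7B = 3131871099.

3131871099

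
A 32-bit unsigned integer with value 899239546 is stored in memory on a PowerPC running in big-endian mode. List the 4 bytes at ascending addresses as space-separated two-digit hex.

899239546 in hexadecimal, padded to 32 bits, is 0x35994E7A.
Split into bytes (most-significant first): 35 99 4E 7A.
Big-endian stores the most-significant byte at the lowest address.
So the memory order matches the most-significant-first order: 35 99 4E 7A.

35 99 4E 7A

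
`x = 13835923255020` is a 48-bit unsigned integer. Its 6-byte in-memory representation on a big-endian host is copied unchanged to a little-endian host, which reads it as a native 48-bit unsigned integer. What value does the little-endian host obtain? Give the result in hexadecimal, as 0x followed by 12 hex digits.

13835923255020 in 48-bit hexadecimal is 0x0C956D4A6EEC.
Stored big-endian, the bytes at ascending addresses are 0C 95 6D 4A 6E EC.
Read back as little-endian, the first byte is least significant, giving 0xEC6E4A6D950C.

0xEC6E4A6D950C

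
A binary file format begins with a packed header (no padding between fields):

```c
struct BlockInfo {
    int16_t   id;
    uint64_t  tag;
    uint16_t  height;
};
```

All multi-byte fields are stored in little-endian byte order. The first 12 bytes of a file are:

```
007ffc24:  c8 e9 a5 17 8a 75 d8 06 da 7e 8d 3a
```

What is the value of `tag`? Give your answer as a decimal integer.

`tag` follows `id` (2 bytes), so it starts at byte offset 2 and occupies 8 bytes.
Bytes at offsets 2..9: A5 17 8A 75 D8 06 DA 7E.
In little-endian order the low byte comes first in memory.
Reassemble most-significant byte first: 7E DA 06 D8 75 8A 17 A5 → 0x7EDA06D8758A17A5.
0x7EDA06D8758A17A5 = 9140625920456529829.

9140625920456529829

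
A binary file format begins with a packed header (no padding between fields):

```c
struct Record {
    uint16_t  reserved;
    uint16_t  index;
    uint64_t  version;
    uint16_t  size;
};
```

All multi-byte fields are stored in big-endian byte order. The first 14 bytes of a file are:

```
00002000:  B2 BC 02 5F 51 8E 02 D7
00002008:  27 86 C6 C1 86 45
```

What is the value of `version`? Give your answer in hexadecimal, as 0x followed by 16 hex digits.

`version` follows `reserved` (2 B), `index` (2 B), so it starts at offset 2 + 2 = 4 and occupies 8 bytes.
Bytes at offsets 4..11: 51 8E 02 D7 27 86 C6 C1.
Big-endian: lowest address holds the most-significant byte.
The bytes are already most-significant first: 0x518E02D72786C6C1.

0x518E02D72786C6C1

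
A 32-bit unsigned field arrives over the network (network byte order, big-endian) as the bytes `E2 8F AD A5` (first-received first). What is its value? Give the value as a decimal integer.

In big-endian order the high byte comes first in memory.
The bytes are already most-significant first: 0xE28FADA5.
0xE28FADA5 = 3801066917.

3801066917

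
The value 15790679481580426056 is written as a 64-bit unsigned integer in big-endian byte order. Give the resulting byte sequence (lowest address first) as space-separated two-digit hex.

DB 23 C3 53 6D A6 93 48

15790679481580426056 in hexadecimal, padded to 64 bits, is 0xDB23C3536DA69348.
Split into bytes (most-significant first): DB 23 C3 53 6D A6 93 48.
In big-endian order the high byte comes first in memory.
So the memory order matches the most-significant-first order: DB 23 C3 53 6D A6 93 48.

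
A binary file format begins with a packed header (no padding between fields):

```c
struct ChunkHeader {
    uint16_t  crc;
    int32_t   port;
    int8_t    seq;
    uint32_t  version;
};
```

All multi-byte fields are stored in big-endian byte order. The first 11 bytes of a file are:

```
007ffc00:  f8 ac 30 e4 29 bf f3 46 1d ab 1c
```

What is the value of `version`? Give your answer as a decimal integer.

`version` follows `crc` (2 B), `port` (4 B), `seq` (1 B), so it starts at offset 2 + 4 + 1 = 7 and occupies 4 bytes.
Bytes at offsets 7..10: 46 1D AB 1C.
Big-endian: lowest address holds the most-significant byte.
The bytes are already most-significant first: 0x461DAB1C.
0x461DAB1C = 1176349468.

1176349468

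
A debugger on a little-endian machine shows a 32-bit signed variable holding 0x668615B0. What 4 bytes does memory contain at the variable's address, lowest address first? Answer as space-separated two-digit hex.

Split into bytes (most-significant first): 66 86 15 B0.
Little-endian stores the least-significant byte at the lowest address.
So at ascending addresses the bytes are B0 15 86 66.

B0 15 86 66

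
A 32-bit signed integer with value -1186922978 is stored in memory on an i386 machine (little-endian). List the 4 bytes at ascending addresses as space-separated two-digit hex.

1E FE 40 B9

Two's complement of -1186922978 in 32 bits: 1186922978 = 0x46BF01E2; invert → 0xB940FE1D; add 1 → 0xB940FE1E.
Split into bytes (most-significant first): B9 40 FE 1E.
Little-endian stores the least-significant byte at the lowest address.
So at ascending addresses the bytes are 1E FE 40 B9.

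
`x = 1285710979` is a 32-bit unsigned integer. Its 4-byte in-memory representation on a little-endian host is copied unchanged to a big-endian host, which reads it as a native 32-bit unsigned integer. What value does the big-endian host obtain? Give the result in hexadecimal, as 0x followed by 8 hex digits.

0x8364A24C

1285710979 in 32-bit hexadecimal is 0x4CA26483.
Stored little-endian, the bytes at ascending addresses are 83 64 A2 4C.
Read back as big-endian, the last byte is least significant, giving 0x8364A24C.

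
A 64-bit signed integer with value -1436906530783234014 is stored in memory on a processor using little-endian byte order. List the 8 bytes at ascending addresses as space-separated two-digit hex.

Two's complement of -1436906530783234014 in 64 bits: 1436906530783234014 = 0x13F0EAE06EC607DE; invert → 0xEC0F151F9139F821; add 1 → 0xEC0F151F9139F822.
Split into bytes (most-significant first): EC 0F 15 1F 91 39 F8 22.
In little-endian order the low byte comes first in memory.
So at ascending addresses the bytes are 22 F8 39 91 1F 15 0F EC.

22 F8 39 91 1F 15 0F EC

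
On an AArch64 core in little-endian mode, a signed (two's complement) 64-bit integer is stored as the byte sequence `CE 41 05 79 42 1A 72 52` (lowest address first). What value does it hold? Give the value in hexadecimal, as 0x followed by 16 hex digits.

0x52721A42790541CE

Little-endian stores the least-significant byte at the lowest address.
Reassemble most-significant byte first: 52 72 1A 42 79 05 41 CE → 0x52721A42790541CE.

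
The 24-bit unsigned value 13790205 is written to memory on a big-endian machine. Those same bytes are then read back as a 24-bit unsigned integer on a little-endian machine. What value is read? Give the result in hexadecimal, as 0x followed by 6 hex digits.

0xFD6BD2

13790205 in 24-bit hexadecimal is 0xD26BFD.
Stored big-endian, the bytes at ascending addresses are D2 6B FD.
Read back as little-endian, the first byte is least significant, giving 0xFD6BD2.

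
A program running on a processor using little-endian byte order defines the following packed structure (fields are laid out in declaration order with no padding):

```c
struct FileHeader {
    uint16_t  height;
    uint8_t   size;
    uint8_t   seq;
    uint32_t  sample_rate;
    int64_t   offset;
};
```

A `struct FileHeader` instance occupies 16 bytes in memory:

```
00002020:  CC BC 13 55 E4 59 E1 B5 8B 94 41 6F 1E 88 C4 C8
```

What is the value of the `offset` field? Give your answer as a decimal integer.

-3979906506391710581

`offset` follows `height` (2 B), `size` (1 B), `seq` (1 B), `sample_rate` (4 B), so it starts at offset 2 + 1 + 1 + 4 = 8 and occupies 8 bytes.
Bytes at offsets 8..15: 8B 94 41 6F 1E 88 C4 C8.
In little-endian order the low byte comes first in memory.
Reassemble most-significant byte first: C8 C4 88 1E 6F 41 94 8B → 0xC8C4881E6F41948B.
Top bit is set, so as a signed 64-bit value this is 0xC8C4881E6F41948B − 2^64 = -3979906506391710581.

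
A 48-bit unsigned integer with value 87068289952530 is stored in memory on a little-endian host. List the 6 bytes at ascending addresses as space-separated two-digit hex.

87068289952530 in hexadecimal, padded to 48 bits, is 0x4F302A7E6B12.
Split into bytes (most-significant first): 4F 30 2A 7E 6B 12.
Little-endian stores the least-significant byte at the lowest address.
So at ascending addresses the bytes are 12 6B 7E 2A 30 4F.

12 6B 7E 2A 30 4F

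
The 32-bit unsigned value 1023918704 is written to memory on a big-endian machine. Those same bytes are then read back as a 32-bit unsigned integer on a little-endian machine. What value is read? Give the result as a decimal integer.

1023918704 in 32-bit hexadecimal is 0x3D07C270.
Stored big-endian, the bytes at ascending addresses are 3D 07 C2 70.
Read back as little-endian, the first byte is least significant, giving 0x70C2073D.
0x70C2073D = 1891764029.

1891764029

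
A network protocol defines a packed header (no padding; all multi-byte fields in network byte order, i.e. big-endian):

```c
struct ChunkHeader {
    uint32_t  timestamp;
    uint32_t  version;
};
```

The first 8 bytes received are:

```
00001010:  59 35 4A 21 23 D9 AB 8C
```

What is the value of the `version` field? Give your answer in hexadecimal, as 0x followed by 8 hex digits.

`version` follows `timestamp` (4 bytes), so it starts at byte offset 4 and occupies 4 bytes.
Bytes at offsets 4..7: 23 D9 AB 8C.
Big-endian: lowest address holds the most-significant byte.
The bytes are already most-significant first: 0x23D9AB8C.

0x23D9AB8C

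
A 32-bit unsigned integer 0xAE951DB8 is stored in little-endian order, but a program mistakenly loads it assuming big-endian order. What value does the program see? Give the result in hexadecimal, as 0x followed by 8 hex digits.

Stored little-endian, the bytes at ascending addresses are B8 1D 95 AE.
Read back as big-endian, the last byte is least significant, giving 0xB81D95AE.

0xB81D95AE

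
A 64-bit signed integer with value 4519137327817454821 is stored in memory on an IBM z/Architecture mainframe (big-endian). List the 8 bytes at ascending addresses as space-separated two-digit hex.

4519137327817454821 in hexadecimal, padded to 64 bits, is 0x3EB73374CBC474E5.
Split into bytes (most-significant first): 3E B7 33 74 CB C4 74 E5.
Big-endian: lowest address holds the most-significant byte.
So the memory order matches the most-significant-first order: 3E B7 33 74 CB C4 74 E5.

3E B7 33 74 CB C4 74 E5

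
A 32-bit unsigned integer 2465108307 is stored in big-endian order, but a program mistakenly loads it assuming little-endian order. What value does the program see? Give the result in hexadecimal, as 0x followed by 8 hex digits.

2465108307 in 32-bit hexadecimal is 0x92EE9153.
Stored big-endian, the bytes at ascending addresses are 92 EE 91 53.
Read back as little-endian, the first byte is least significant, giving 0x5391EE92.

0x5391EE92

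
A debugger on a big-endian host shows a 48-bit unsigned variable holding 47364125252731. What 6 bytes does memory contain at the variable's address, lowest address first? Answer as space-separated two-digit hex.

2B 13 D1 DC 5C 7B

47364125252731 in hexadecimal, padded to 48 bits, is 0x2B13D1DC5C7B.
Split into bytes (most-significant first): 2B 13 D1 DC 5C 7B.
Big-endian stores the most-significant byte at the lowest address.
So the memory order matches the most-significant-first order: 2B 13 D1 DC 5C 7B.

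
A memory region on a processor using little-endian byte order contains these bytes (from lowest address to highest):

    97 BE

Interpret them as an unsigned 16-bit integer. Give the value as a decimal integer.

In little-endian order the low byte comes first in memory.
Reassemble most-significant byte first: BE 97 → 0xBE97.
0xBE97 = 48791.

48791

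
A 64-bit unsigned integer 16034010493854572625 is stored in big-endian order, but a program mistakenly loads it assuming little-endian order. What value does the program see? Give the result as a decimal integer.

5863711606709388510

16034010493854572625 in 64-bit hexadecimal is 0xDE843F97A3166051.
Stored big-endian, the bytes at ascending addresses are DE 84 3F 97 A3 16 60 51.
Read back as little-endian, the first byte is least significant, giving 0x516016A3973F84DE.
0x516016A3973F84DE = 5863711606709388510.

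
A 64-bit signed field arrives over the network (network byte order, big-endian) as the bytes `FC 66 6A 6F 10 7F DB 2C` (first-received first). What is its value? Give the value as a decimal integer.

Big-endian stores the most-significant byte at the lowest address.
The bytes are already most-significant first: 0xFC666A6F107FDB2C.
Top bit is set, so as a signed 64-bit value this is 0xFC666A6F107FDB2C − 2^64 = -259402903276496084.

-259402903276496084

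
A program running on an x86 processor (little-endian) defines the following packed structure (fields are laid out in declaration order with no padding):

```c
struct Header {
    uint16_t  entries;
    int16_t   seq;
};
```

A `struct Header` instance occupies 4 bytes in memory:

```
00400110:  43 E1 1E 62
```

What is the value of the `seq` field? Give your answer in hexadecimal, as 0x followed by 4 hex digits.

`seq` follows `entries` (2 bytes), so it starts at byte offset 2 and occupies 2 bytes.
Bytes at offsets 2..3: 1E 62.
Little-endian: lowest address holds the least-significant byte.
Reassemble most-significant byte first: 62 1E → 0x621E.

0x621E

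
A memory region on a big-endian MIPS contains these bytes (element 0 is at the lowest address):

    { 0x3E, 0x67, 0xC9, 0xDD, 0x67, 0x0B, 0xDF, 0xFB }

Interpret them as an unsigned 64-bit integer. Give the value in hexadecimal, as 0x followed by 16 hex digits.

Big-endian stores the most-significant byte at the lowest address.
The bytes are already most-significant first: 0x3E67C9DD670BDFFB.

0x3E67C9DD670BDFFB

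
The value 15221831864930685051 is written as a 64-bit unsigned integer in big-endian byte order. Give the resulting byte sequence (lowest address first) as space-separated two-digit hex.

D3 3E CF 6E B3 EA 50 7B

15221831864930685051 in hexadecimal, padded to 64 bits, is 0xD33ECF6EB3EA507B.
Split into bytes (most-significant first): D3 3E CF 6E B3 EA 50 7B.
Big-endian: lowest address holds the most-significant byte.
So the memory order matches the most-significant-first order: D3 3E CF 6E B3 EA 50 7B.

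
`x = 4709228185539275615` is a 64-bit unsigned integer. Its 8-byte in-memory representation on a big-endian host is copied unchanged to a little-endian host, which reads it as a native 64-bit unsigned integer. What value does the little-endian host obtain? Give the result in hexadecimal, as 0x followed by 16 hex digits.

4709228185539275615 in 64-bit hexadecimal is 0x415A8A158D536B5F.
Stored big-endian, the bytes at ascending addresses are 41 5A 8A 15 8D 53 6B 5F.
Read back as little-endian, the first byte is least significant, giving 0x5F6B538D158A5A41.

0x5F6B538D158A5A41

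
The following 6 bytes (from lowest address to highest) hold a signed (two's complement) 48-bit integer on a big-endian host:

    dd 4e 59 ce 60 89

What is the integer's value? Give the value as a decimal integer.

-38146392825719

Big-endian: lowest address holds the most-significant byte.
The bytes are already most-significant first: 0xDD4E59CE6089.
Top bit is set, so as a signed 48-bit value this is 0xDD4E59CE6089 − 2^48 = -38146392825719.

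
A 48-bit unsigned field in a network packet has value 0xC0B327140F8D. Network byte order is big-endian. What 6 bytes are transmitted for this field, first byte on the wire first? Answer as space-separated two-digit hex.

C0 B3 27 14 0F 8D

Split into bytes (most-significant first): C0 B3 27 14 0F 8D.
Big-endian stores the most-significant byte at the lowest address.
So the memory order matches the most-significant-first order: C0 B3 27 14 0F 8D.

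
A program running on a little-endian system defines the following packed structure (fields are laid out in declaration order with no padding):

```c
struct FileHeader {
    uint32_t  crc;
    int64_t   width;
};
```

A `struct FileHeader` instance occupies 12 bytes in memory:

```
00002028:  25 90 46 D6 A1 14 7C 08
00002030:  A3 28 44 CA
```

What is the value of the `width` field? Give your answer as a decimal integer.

`width` follows `crc` (4 bytes), so it starts at byte offset 4 and occupies 8 bytes.
Bytes at offsets 4..11: A1 14 7C 08 A3 28 44 CA.
In little-endian order the low byte comes first in memory.
Reassemble most-significant byte first: CA 44 28 A3 08 7C 14 A1 → 0xCA4428A3087C14A1.
Top bit is set, so as a signed 64-bit value this is 0xCA4428A3087C14A1 − 2^64 = -3871925098944654175.

-3871925098944654175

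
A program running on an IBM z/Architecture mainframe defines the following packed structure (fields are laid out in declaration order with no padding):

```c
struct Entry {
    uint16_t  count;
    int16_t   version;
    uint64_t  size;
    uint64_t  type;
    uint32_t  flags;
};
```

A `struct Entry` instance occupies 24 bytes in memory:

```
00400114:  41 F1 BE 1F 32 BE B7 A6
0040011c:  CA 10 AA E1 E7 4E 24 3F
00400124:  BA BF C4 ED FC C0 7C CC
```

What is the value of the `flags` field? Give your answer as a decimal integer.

4240473292

`flags` follows `count` (2 B), `version` (2 B), `size` (8 B), `type` (8 B), so it starts at offset 2 + 2 + 8 + 8 = 20 and occupies 4 bytes.
Bytes at offsets 20..23: FC C0 7C CC.
In big-endian order the high byte comes first in memory.
The bytes are already most-significant first: 0xFCC07CCC.
0xFCC07CCC = 4240473292.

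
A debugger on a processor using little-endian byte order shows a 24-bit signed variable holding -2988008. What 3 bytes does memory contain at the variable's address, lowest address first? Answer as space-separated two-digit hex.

Two's complement of -2988008 in 24 bits: 2988008 = 0x2D97E8; invert → 0xD26817; add 1 → 0xD26818.
Split into bytes (most-significant first): D2 68 18.
In little-endian order the low byte comes first in memory.
So at ascending addresses the bytes are 18 68 D2.

18 68 D2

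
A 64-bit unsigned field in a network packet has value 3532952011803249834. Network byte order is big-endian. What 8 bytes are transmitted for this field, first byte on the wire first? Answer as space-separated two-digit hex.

31 07 91 22 E8 08 CC AA

3532952011803249834 in hexadecimal, padded to 64 bits, is 0x31079122E808CCAA.
Split into bytes (most-significant first): 31 07 91 22 E8 08 CC AA.
In big-endian order the high byte comes first in memory.
So the memory order matches the most-significant-first order: 31 07 91 22 E8 08 CC AA.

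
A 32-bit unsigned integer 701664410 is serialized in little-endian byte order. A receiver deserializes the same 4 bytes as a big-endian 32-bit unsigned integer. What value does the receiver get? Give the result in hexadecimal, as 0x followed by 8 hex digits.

0x9A8CD229

701664410 in 32-bit hexadecimal is 0x29D28C9A.
Stored little-endian, the bytes at ascending addresses are 9A 8C D2 29.
Read back as big-endian, the last byte is least significant, giving 0x9A8CD229.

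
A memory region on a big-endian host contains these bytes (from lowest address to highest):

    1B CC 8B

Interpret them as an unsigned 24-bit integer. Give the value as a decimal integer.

Big-endian stores the most-significant byte at the lowest address.
The bytes are already most-significant first: 0x1BCC8B.
0x1BCC8B = 1821835.

1821835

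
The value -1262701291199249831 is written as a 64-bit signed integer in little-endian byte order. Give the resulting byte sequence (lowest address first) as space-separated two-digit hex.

Two's complement of -1262701291199249831 in 64 bits: 1262701291199249831 = 0x118604225F5BBDA7; invert → 0xEE79FBDDA0A44258; add 1 → 0xEE79FBDDA0A44259.
Split into bytes (most-significant first): EE 79 FB DD A0 A4 42 59.
Little-endian stores the least-significant byte at the lowest address.
So at ascending addresses the bytes are 59 42 A4 A0 DD FB 79 EE.

59 42 A4 A0 DD FB 79 EE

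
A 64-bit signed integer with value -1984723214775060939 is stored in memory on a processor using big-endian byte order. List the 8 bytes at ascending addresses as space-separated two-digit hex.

E4 74 D8 C0 6D DC 76 35

Two's complement of -1984723214775060939 in 64 bits: 1984723214775060939 = 0x1B8B273F922389CB; invert → 0xE474D8C06DDC7634; add 1 → 0xE474D8C06DDC7635.
Split into bytes (most-significant first): E4 74 D8 C0 6D DC 76 35.
Big-endian stores the most-significant byte at the lowest address.
So the memory order matches the most-significant-first order: E4 74 D8 C0 6D DC 76 35.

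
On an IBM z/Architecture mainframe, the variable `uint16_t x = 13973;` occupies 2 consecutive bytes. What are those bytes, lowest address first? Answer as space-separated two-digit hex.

13973 in hexadecimal, padded to 16 bits, is 0x3695.
Split into bytes (most-significant first): 36 95.
Big-endian stores the most-significant byte at the lowest address.
So the memory order matches the most-significant-first order: 36 95.

36 95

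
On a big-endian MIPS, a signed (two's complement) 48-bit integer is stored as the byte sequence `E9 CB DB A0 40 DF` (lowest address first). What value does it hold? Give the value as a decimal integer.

-24413204365089

In big-endian order the high byte comes first in memory.
The bytes are already most-significant first: 0xE9CBDBA040DF.
Top bit is set, so as a signed 48-bit value this is 0xE9CBDBA040DF − 2^48 = -24413204365089.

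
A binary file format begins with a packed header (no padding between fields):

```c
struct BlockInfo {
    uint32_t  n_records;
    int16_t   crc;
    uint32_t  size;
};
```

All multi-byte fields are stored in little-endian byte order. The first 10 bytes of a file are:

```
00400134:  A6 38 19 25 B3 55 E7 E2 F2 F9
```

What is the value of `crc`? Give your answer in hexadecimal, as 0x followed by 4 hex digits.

0x55B3

`crc` follows `n_records` (4 bytes), so it starts at byte offset 4 and occupies 2 bytes.
Bytes at offsets 4..5: B3 55.
Little-endian: lowest address holds the least-significant byte.
Reassemble most-significant byte first: 55 B3 → 0x55B3.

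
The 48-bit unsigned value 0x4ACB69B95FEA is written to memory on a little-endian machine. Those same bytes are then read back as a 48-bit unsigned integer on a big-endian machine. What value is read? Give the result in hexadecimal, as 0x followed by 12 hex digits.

0xEA5FB969CB4A

Stored little-endian, the bytes at ascending addresses are EA 5F B9 69 CB 4A.
Read back as big-endian, the last byte is least significant, giving 0xEA5FB969CB4A.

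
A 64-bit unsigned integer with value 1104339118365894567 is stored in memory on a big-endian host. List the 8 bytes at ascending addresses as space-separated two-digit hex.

0F 53 66 93 BD C4 67 A7

1104339118365894567 in hexadecimal, padded to 64 bits, is 0x0F536693BDC467A7.
Split into bytes (most-significant first): 0F 53 66 93 BD C4 67 A7.
Big-endian: lowest address holds the most-significant byte.
So the memory order matches the most-significant-first order: 0F 53 66 93 BD C4 67 A7.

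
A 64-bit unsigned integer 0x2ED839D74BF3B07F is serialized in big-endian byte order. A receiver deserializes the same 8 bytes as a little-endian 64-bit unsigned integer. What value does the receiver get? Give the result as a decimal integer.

Stored big-endian, the bytes at ascending addresses are 2E D8 39 D7 4B F3 B0 7F.
Read back as little-endian, the first byte is least significant, giving 0x7FB0F34BD739D82E.
0x7FB0F34BD739D82E = 9201121545776912430.

9201121545776912430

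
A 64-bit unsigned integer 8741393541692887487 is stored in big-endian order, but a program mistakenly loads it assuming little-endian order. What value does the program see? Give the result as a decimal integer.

13803954787368783737

8741393541692887487 in 64-bit hexadecimal is 0x794FAB1CBE7F91BF.
Stored big-endian, the bytes at ascending addresses are 79 4F AB 1C BE 7F 91 BF.
Read back as little-endian, the first byte is least significant, giving 0xBF917FBE1CAB4F79.
0xBF917FBE1CAB4F79 = 13803954787368783737.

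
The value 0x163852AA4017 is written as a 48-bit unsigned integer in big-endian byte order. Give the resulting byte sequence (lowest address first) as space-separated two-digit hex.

Split into bytes (most-significant first): 16 38 52 AA 40 17.
In big-endian order the high byte comes first in memory.
So the memory order matches the most-significant-first order: 16 38 52 AA 40 17.

16 38 52 AA 40 17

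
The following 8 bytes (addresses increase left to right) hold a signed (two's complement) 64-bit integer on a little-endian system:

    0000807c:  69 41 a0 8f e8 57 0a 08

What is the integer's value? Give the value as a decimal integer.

Little-endian stores the least-significant byte at the lowest address.
Reassemble most-significant byte first: 08 0A 57 E8 8F A0 41 69 → 0x080A57E88FA04169.
0x080A57E88FA04169 = 579372158424203625.

579372158424203625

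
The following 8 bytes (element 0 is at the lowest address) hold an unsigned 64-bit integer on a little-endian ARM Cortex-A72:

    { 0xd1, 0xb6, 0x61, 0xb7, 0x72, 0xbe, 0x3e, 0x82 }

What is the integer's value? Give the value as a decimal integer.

9385148073398875857

Little-endian stores the least-significant byte at the lowest address.
Reassemble most-significant byte first: 82 3E BE 72 B7 61 B6 D1 → 0x823EBE72B761B6D1.
0x823EBE72B761B6D1 = 9385148073398875857.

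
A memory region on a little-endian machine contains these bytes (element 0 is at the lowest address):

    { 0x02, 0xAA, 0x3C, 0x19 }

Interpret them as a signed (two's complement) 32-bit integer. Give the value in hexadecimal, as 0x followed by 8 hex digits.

0x193CAA02

Little-endian: lowest address holds the least-significant byte.
Reassemble most-significant byte first: 19 3C AA 02 → 0x193CAA02.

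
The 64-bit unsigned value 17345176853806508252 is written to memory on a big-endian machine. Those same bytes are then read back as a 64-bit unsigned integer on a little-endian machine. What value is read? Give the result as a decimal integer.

15918102803343652592

17345176853806508252 in 64-bit hexadecimal is 0xF0B672732976E8DC.
Stored big-endian, the bytes at ascending addresses are F0 B6 72 73 29 76 E8 DC.
Read back as little-endian, the first byte is least significant, giving 0xDCE876297372B6F0.
0xDCE876297372B6F0 = 15918102803343652592.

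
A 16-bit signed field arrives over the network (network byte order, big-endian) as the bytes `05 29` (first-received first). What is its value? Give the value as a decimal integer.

1321

Big-endian: lowest address holds the most-significant byte.
The bytes are already most-significant first: 0x0529.
0x0529 = 1321.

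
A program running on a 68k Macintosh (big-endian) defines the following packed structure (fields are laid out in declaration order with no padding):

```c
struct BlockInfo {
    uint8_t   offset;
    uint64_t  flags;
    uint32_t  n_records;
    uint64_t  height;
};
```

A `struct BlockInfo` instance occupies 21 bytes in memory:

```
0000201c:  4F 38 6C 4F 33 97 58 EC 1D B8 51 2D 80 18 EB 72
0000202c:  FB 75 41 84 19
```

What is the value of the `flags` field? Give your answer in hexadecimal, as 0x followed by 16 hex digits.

0x386C4F339758EC1D

`flags` follows `offset` (1 byte), so it starts at byte offset 1 and occupies 8 bytes.
Bytes at offsets 1..8: 38 6C 4F 33 97 58 EC 1D.
Big-endian: lowest address holds the most-significant byte.
The bytes are already most-significant first: 0x386C4F339758EC1D.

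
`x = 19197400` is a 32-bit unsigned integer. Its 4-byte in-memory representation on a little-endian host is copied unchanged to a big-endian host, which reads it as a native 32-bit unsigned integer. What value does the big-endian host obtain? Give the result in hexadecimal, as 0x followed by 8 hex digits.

0xD8ED2401

19197400 in 32-bit hexadecimal is 0x0124EDD8.
Stored little-endian, the bytes at ascending addresses are D8 ED 24 01.
Read back as big-endian, the last byte is least significant, giving 0xD8ED2401.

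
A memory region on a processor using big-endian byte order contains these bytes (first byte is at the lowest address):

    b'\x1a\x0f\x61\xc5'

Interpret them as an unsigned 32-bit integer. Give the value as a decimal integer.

437215685

In big-endian order the high byte comes first in memory.
The bytes are already most-significant first: 0x1A0F61C5.
0x1A0F61C5 = 437215685.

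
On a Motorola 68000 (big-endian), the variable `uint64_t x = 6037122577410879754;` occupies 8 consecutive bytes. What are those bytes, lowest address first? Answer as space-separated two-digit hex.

53 C8 2A FF 84 10 F1 0A

6037122577410879754 in hexadecimal, padded to 64 bits, is 0x53C82AFF8410F10A.
Split into bytes (most-significant first): 53 C8 2A FF 84 10 F1 0A.
In big-endian order the high byte comes first in memory.
So the memory order matches the most-significant-first order: 53 C8 2A FF 84 10 F1 0A.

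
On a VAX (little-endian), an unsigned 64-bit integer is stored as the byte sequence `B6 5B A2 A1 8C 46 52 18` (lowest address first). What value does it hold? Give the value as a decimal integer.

1752540774821682102

In little-endian order the low byte comes first in memory.
Reassemble most-significant byte first: 18 52 46 8C A1 A2 5B B6 → 0x1852468CA1A25BB6.
0x1852468CA1A25BB6 = 1752540774821682102.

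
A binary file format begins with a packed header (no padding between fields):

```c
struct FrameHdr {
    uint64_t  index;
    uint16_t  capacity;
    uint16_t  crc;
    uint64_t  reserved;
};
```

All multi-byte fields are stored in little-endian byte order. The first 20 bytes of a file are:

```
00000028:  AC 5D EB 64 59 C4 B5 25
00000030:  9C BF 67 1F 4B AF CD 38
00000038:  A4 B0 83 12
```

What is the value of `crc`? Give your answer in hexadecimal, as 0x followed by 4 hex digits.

0x1F67

`crc` follows `index` (8 B), `capacity` (2 B), so it starts at offset 8 + 2 = 10 and occupies 2 bytes.
Bytes at offsets 10..11: 67 1F.
In little-endian order the low byte comes first in memory.
Reassemble most-significant byte first: 1F 67 → 0x1F67.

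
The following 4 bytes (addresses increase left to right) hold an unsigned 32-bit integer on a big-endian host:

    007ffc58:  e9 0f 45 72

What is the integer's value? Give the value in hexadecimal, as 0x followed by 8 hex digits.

Big-endian: lowest address holds the most-significant byte.
The bytes are already most-significant first: 0xE90F4572.

0xE90F4572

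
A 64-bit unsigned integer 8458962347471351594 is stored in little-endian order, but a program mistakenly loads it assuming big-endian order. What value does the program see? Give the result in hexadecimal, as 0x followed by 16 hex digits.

8458962347471351594 in 64-bit hexadecimal is 0x75644570016F2F2A.
Stored little-endian, the bytes at ascending addresses are 2A 2F 6F 01 70 45 64 75.
Read back as big-endian, the last byte is least significant, giving 0x2A2F6F0170456475.

0x2A2F6F0170456475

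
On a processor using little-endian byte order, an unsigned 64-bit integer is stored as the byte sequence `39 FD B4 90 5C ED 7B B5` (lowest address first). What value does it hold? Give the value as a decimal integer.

13077306924820921657

Little-endian stores the least-significant byte at the lowest address.
Reassemble most-significant byte first: B5 7B ED 5C 90 B4 FD 39 → 0xB57BED5C90B4FD39.
0xB57BED5C90B4FD39 = 13077306924820921657.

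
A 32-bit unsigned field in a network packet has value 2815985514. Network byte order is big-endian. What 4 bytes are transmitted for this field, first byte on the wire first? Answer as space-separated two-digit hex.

2815985514 in hexadecimal, padded to 32 bits, is 0xA7D8876A.
Split into bytes (most-significant first): A7 D8 87 6A.
Big-endian stores the most-significant byte at the lowest address.
So the memory order matches the most-significant-first order: A7 D8 87 6A.

A7 D8 87 6A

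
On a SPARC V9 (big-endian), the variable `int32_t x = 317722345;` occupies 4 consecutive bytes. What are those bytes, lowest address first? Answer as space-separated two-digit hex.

12 F0 0E E9

317722345 in hexadecimal, padded to 32 bits, is 0x12F00EE9.
Split into bytes (most-significant first): 12 F0 0E E9.
Big-endian: lowest address holds the most-significant byte.
So the memory order matches the most-significant-first order: 12 F0 0E E9.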